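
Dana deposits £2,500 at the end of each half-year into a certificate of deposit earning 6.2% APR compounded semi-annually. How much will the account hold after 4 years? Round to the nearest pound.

i = 0.062/2 = 0.031 per half-year; n = 4·2 = 8.
FV = PMT · [(1+i)^n − 1] / i = 2500 · 8.923954 = 22,309.8847

£22,310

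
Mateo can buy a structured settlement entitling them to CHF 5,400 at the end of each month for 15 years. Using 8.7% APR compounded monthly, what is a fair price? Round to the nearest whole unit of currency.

Periodic rate i = 0.087/12 = 0.00725; n = 15 × 12 = 180 periods.
PV = 5400 × [1 − (1+0.00725)^(−180)] / 0.00725 = 5400 × 100.351422 = 541,897.6764

CHF 541,898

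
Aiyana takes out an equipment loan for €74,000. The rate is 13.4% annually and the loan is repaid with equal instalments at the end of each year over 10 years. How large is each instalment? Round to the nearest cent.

€13,856.14

Annuity-PV factor = 5.340592; PMT = 74000 / 5.340592 = 13,856.1408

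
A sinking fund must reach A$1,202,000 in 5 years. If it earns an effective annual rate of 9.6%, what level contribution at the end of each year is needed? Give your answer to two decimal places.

FV-annuity factor = 6.056669; PMT = 1.202e+06 / 6.056669 = 198,458.9345

A$198,458.93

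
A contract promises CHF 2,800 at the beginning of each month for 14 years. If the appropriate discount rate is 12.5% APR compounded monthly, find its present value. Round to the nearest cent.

With 12 periods per year: i = 0.0104167, n = 168.
Annuity factor a(168|0.0104167) × (1+i) = 79.990657; PV = 2800 × 79.990657 = 223,973.8408
(Beginning-of-period payments → annuity-due factor ×(1+i).)

CHF 223,973.84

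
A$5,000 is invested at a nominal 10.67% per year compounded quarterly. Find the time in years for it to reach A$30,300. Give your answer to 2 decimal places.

17.11 years

Periodic rate i = 0.1067/4 = 0.026675.
(1+i)^n = 30300/5000 = 6.06000, so n = ln 6.06000 / ln 1.02668 = 68.4399 quarters
= 68.4399/4 years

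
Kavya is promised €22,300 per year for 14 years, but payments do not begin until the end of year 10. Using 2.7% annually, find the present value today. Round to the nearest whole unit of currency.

€202,312

Value one period before first payment (t=9): 22300 × [1 − (1+0.027)^(−14)] / 0.027 = 22300 × 11.530587 = 257,132.0805
PV₀ = 257,132.0805 / (1+0.027)^9 = 257,132.0805 / 1.270966 = 202,312.2925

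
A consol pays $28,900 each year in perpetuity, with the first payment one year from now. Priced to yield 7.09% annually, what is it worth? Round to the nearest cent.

$407,616.36

PV = PMT / i = 28900 / 0.0709 = 407,616.3611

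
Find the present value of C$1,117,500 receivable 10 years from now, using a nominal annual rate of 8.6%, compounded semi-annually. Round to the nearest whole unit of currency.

C$481,461

i = 0.086/2 = 0.043 per half-year; n = 10·2 = 20.
Discount factor = (1+0.043)^(−20) = 0.430838; PV = 1,117,500 × 0.430838 = 481,461.2769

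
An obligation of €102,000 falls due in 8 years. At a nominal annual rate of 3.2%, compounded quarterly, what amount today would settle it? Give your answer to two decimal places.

With 4 periods per year: i = 0.008, n = 32.
PV = FV·(1+i)^(−n) = 102,000 × 0.774931 = 79,042.9507

€79,042.95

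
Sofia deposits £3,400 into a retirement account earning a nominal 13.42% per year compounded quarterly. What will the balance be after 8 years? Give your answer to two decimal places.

£9,774.32

With 4 periods per year: i = 0.03355, n = 32.
FV = 3,400 × (1 + 0.03355)^32 = 9,774.3219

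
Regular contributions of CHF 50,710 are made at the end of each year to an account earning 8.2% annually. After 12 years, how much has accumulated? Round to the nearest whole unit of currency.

FV = PMT · [(1+i)^n − 1] / i = 50710 · 19.203694 = 973,819.3437

CHF 973,819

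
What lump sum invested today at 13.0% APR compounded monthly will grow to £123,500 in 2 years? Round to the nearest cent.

Periodic rate i = 0.13/12 = 0.0108333; n = 2 × 12 = 24 periods.
PV = FV·(1+i)^(−n) = 123,500 × 0.772130 = 95,358.1116

£95,358.11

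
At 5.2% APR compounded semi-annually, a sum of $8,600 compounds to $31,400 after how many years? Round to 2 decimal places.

25.23 years

Periodic rate i = 0.052/2 = 0.026.
n = ln(31400/8600) / ln(1+0.026) = ln(3.65116) / 0.025668 = 50.4542 half-years
= 50.4542/2 years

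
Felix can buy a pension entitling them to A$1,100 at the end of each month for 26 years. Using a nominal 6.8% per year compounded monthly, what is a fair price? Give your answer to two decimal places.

A$160,821.06

With 12 periods per year: i = 0.00566667, n = 312.
PV = 1100 × [1 − (1+0.00566667)^(−312)] / 0.00566667 = 1100 × 146.200964 = 160,821.0603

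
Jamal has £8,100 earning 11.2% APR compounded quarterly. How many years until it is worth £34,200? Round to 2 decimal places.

13.04 years

Periodic rate i = 0.112/4 = 0.028.
(1+i)^n = 34200/8100 = 4.22222, so n = ln 4.22222 / ln 1.028 = 52.1584 quarters
= 52.1584/4 years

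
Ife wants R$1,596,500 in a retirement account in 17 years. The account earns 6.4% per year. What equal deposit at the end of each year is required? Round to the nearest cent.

R$54,615.29

FV-annuity factor = 29.231739; PMT = 1.5965e+06 / 29.231739 = 54,615.2927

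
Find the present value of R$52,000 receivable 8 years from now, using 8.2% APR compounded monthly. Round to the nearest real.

R$27,044

Periodic rate i = 0.082/12 = 0.00683333; n = 8 × 12 = 96 periods.
PV = 52,000 / (1 + 0.00683333)^96 = 52,000 / 1.922774 = 27,044.2630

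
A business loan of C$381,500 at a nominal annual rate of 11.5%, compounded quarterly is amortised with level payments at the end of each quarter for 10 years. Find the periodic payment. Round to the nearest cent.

Periodic rate i = 0.115/4 = 0.02875; n = 10 × 4 = 40 periods.
Annuity-PV factor = 23.589049; PMT = 381500 / 23.589049 = 16,172.7589

C$16,172.76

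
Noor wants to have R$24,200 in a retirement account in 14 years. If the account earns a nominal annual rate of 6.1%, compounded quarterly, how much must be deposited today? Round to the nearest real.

R$10,369

With 4 periods per year: i = 0.01525, n = 56.
PV = 24,200 / (1 + 0.01525)^56 = 24,200 / 2.333930 = 10,368.7754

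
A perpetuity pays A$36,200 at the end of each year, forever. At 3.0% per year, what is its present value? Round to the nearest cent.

A$1,206,666.67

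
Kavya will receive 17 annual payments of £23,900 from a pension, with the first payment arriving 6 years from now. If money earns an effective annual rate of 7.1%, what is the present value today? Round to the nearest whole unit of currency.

PV at t=5 (ordinary 17-year annuity): 23900 × a(17|0.071) = 23900 × 9.695961 = 231,733.4708
PV₀ = 231,733.4708 / (1+0.071)^5 = 231,733.4708 / 1.409118 = 164,452.8530

£164,453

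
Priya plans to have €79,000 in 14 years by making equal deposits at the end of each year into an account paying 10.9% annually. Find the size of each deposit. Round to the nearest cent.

€2,644.34

PMT = 79000 / ( [(1+0.109)^14 − 1] / 0.109 ) = 79000 / 29.875158 = 2,644.3374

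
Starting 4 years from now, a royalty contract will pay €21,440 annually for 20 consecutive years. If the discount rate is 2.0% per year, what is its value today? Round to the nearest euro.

€330,354

PV at t=3 (ordinary 20-year annuity): 21440 × a(20|0.02) = 21440 × 16.351433 = 350,574.7309
PV₀ = 350,574.7309 / (1+0.02)^3 = 350,574.7309 / 1.061208 = 330,354.3989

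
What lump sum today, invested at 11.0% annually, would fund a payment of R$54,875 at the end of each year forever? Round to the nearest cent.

R$498,863.64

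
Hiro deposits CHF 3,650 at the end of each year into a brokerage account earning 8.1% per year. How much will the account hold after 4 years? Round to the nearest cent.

FV = 3650 × [(1+0.081)^4 − 1] / 0.081 = 3650 × 4.512775 = 16,471.6304

CHF 16,471.63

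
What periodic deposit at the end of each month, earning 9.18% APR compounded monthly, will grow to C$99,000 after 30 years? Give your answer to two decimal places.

C$52.08

i = 0.0918/12 = 0.00765 per month; n = 30·12 = 360.
FV-annuity factor = 1900.860851; PMT = 99000 / 1900.860851 = 52.0817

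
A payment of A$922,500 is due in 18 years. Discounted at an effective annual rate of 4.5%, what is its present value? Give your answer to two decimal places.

A$417,708.34

PV = FV·(1+i)^(−n) = 922,500 × 0.452800 = 417,708.3403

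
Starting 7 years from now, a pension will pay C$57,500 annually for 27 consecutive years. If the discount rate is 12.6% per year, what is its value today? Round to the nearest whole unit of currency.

PV at t=6 (ordinary 27-year annuity): 57500 × a(27|0.126) = 57500 × 7.614332 = 437,824.0980
Discount back 6 years: 437,824.0980 × (1+0.126)^(−6) = 437,824.0980 × 0.490648 = 214,817.3321

C$214,817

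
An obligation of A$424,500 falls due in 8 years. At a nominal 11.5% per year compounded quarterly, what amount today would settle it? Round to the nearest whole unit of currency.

A$171,381

i = 0.115/4 = 0.02875 per quarter; n = 8·4 = 32.
PV = FV·(1+i)^(−n) = 424,500 × 0.403724 = 171,380.9522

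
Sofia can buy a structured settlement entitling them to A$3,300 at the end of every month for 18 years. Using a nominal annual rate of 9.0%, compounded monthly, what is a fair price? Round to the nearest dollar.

i = 0.09/12 = 0.0075 per month; n = 18·12 = 216.
Annuity factor a(216|0.0075) = 106.786856; PV = 3300 × 106.786856 = 352,396.6252

A$352,397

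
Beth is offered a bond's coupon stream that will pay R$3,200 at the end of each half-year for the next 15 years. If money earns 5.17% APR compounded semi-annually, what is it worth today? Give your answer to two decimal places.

R$66,224.11

i = 0.0517/2 = 0.02585 per half-year; n = 15·2 = 30.
PV = PMT · [1 − (1+i)^(−n)] / i = 3200 · 20.695034 = 66,224.1092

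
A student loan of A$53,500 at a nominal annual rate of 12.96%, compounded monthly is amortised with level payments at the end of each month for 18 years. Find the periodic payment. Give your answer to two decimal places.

Periodic rate i = 0.1296/12 = 0.0108; n = 18 × 12 = 216 periods.
PMT = 53500 / ( [1 − (1+0.0108)^(−216)] / 0.0108 ) = 53500 / 83.495851 = 640.7504

A$640.75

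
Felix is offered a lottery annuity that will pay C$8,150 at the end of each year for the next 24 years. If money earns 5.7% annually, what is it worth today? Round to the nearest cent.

C$105,183.22

PV = PMT · [1 − (1+i)^(−n)] / i = 8150 · 12.905916 = 105,183.2170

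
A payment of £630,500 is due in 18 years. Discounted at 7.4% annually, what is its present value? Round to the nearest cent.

PV = FV·(1+i)^(−n) = 630,500 × 0.276645 = 174,424.7167

£174,424.72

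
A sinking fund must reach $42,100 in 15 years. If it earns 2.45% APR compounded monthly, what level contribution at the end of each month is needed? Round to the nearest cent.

$193.77

i = 0.0245/12 = 0.00204167 per month; n = 15·12 = 180.
FV-annuity factor = 217.263118; PMT = 42100 / 217.263118 = 193.7743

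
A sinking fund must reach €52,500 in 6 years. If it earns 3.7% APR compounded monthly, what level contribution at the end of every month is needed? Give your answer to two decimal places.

€652.34

With 12 periods per year: i = 0.00308333, n = 72.
PMT = 52500 / ( [(1+0.00308333)^72 − 1] / 0.00308333 ) = 52500 / 80.479461 = 652.3404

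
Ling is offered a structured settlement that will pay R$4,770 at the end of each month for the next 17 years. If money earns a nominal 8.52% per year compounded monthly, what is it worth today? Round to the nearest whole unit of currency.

i = 0.0852/12 = 0.0071 per month; n = 17·12 = 204.
Annuity factor a(204|0.0071) = 107.584318; PV = 4770 × 107.584318 = 513,177.1953

R$513,177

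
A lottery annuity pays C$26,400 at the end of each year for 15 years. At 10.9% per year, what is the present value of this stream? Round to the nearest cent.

C$190,891.57

PV = 26400 × [1 − (1+0.109)^(−15)] / 0.109 = 26400 × 7.230741 = 190,891.5723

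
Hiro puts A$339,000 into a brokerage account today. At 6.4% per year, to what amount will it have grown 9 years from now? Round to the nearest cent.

FV = PV·(1+i)^n = 339,000 × 1.747731 = 592,480.8938

A$592,480.89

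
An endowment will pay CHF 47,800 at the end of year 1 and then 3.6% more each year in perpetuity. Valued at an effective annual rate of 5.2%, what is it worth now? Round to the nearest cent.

CHF 2,987,500.00

PV = PMT / (i − g) = 47800 / (0.052 − 0.036) = 47800 / 0.016000 = 2,987,500.0000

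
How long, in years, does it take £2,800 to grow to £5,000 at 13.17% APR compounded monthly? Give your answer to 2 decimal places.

4.43 years

Periodic rate i = 0.1317/12 = 0.010975.
n = ln(5000/2800) / ln(1+0.010975) = ln(1.78571) / 0.010915 = 53.1202 months
= 53.1202/12 years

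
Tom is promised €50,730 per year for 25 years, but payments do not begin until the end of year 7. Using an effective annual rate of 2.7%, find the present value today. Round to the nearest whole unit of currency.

€778,667

PV at t=6 (ordinary 25-year annuity): 50730 × a(25|0.027) = 50730 × 18.009826 = 913,638.4490
PV₀ = 913,638.4490 / (1+0.027)^6 = 913,638.4490 / 1.173337 = 778,666.8864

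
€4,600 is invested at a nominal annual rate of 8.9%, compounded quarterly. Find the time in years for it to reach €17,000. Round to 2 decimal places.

14.85 years

Periodic rate i = 0.089/4 = 0.02225.
(1+i)^n = 17000/4600 = 3.69565, so n = ln 3.69565 / ln 1.02225 = 59.3998 quarters
= 59.3998/4 years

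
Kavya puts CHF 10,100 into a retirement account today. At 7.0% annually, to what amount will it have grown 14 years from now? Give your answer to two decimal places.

CHF 26,043.19

10,100 × (1+0.07)^14 = 10,100 × 2.578534 = 26,043.1949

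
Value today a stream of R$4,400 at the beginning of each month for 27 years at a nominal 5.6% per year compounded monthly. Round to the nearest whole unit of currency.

R$737,681

With 12 periods per year: i = 0.00466667, n = 324.
Annuity factor a(324|0.00466667) × (1+i) = 167.654748; PV = 4400 × 167.654748 = 737,680.8891
(annuity-due: payments at period start, so ×(1+i).)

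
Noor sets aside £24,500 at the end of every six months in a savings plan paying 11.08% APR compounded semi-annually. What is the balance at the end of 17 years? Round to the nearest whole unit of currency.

i = 0.1108/2 = 0.0554 per half-year; n = 17·2 = 34.
Accumulation factor s(34|0.0554) = 94.843570; FV = 24500 × 94.843570 = 2,323,667.4642

£2,323,667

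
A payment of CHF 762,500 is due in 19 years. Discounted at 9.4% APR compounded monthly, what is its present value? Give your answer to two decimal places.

CHF 128,709.94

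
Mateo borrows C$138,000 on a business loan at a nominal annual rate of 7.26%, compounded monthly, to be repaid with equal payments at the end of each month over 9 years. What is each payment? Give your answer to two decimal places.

i = 0.0726/12 = 0.00605 per month; n = 9·12 = 108.
PMT = 138000 / ( [1 − (1+0.00605)^(−108)] / 0.00605 ) = 138000 / 79.124123 = 1,744.0952

C$1,744.10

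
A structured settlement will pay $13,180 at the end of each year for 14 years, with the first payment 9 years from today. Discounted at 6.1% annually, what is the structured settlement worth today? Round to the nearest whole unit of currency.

$75,815

PV at t=8 (ordinary 14-year annuity): 13180 × a(14|0.061) = 13180 × 9.237699 = 121,752.8689
Discount back 8 years: 121,752.8689 × (1+0.061)^(−8) = 121,752.8689 × 0.622697 = 75,815.1733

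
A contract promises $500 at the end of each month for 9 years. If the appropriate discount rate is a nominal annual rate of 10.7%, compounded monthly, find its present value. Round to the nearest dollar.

With 12 periods per year: i = 0.00891667, n = 108.
PV = 500 × [1 − (1+0.00891667)^(−108)] / 0.00891667 = 500 × 69.153789 = 34,576.8947

$34,577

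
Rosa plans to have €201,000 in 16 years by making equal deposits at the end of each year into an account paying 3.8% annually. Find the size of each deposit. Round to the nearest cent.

€9,358.29

FV-annuity factor = 21.478285; PMT = 201000 / 21.478285 = 9,358.2889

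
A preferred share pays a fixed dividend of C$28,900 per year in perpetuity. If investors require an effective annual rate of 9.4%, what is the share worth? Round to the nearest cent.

PV = PMT / i = 28900 / 0.094 = 307,446.8085

C$307,446.81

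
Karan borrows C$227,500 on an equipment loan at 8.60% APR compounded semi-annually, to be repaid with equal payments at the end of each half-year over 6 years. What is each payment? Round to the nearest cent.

With 2 periods per year: i = 0.043, n = 12.
PMT = 227500 / ( [1 − (1+0.043)^(−12)] / 0.043 ) = 227500 / 9.223805 = 24,664.4408

C$24,664.44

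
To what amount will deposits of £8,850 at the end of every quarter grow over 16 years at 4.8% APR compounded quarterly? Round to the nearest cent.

£844,894.72

Periodic rate i = 0.048/4 = 0.012; n = 16 × 4 = 64 periods.
FV = PMT · [(1+i)^n − 1] / i = 8850 · 95.468330 = 844,894.7191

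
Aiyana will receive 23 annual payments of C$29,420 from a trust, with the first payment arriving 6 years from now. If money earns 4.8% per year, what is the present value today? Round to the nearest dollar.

Value one period before first payment (t=5): 29420 × [1 − (1+0.048)^(−23)] / 0.048 = 29420 × 13.746548 = 404,423.4498
Discount back 5 years: 404,423.4498 × (1+0.048)^(−5) = 404,423.4498 × 0.791031 = 319,911.5472

C$319,912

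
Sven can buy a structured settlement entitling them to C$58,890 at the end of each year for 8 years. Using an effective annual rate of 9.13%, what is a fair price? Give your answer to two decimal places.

C$324,376.55

Annuity factor a(8|0.0913) = 5.508177; PV = 58890 × 5.508177 = 324,376.5509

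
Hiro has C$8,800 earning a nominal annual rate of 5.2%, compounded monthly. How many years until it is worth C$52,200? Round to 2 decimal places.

Periodic rate i = 0.052/12 = 0.00433333.
(1+i)^n = 52200/8800 = 5.93182, so n = ln 5.93182 / ln 1.00433 = 411.7351 months
= 411.7351/12 years

34.31 years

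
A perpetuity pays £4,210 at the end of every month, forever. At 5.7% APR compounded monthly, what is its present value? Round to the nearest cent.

£886,315.79

Periodic rate i = 0.057/12 = 0.00475.
PV = C/r = 4210/0.00475 = 886,315.7895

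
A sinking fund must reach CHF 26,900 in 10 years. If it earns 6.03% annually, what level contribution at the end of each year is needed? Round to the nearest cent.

PMT = 26900 / ( [(1+0.0603)^10 − 1] / 0.0603 ) = 26900 / 13.199380 = 2,037.9746

CHF 2,037.97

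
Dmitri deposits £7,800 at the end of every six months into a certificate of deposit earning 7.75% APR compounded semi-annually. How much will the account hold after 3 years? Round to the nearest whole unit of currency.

£51,575

i = 0.0775/2 = 0.03875 per half-year; n = 3·2 = 6.
FV = PMT · [(1+i)^n − 1] / i = 7800 · 6.612168 = 51,574.9077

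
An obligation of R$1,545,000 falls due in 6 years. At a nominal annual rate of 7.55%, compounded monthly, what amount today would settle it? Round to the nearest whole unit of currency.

With 12 periods per year: i = 0.00629167, n = 72.
PV = FV·(1+i)^(−n) = 1,545,000 × 0.636621 = 983,579.3370

R$983,579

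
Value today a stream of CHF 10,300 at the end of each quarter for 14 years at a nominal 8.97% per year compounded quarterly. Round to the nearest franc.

CHF 326,648

Periodic rate i = 0.0897/4 = 0.022425; n = 14 × 4 = 56 periods.
Annuity factor a(56|0.022425) = 31.713387; PV = 10300 × 31.713387 = 326,647.8875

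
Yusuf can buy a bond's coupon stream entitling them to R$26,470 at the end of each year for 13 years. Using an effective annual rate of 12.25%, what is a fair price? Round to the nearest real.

Annuity factor a(13|0.1225) = 6.345904; PV = 26470 × 6.345904 = 167,976.0691

R$167,976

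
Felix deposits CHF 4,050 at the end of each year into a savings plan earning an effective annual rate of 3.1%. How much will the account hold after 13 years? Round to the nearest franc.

FV = 4050 × [(1+0.031)^13 − 1] / 0.031 = 4050 × 15.715386 = 63,647.3126

CHF 63,647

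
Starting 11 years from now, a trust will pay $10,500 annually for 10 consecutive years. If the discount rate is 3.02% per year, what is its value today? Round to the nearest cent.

$66,449.24

Value one period before first payment (t=10): 10500 × [1 − (1+0.0302)^(−10)] / 0.0302 = 10500 × 8.521503 = 89,475.7798
Discount back 10 years: 89,475.7798 × (1+0.0302)^(−10) = 89,475.7798 × 0.742651 = 66,449.2429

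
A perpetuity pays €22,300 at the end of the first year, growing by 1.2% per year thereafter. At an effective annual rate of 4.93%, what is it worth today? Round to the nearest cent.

PV = D₁/(r − g) = 22300/(0.0493 − 0.012) = 597,855.2279

€597,855.23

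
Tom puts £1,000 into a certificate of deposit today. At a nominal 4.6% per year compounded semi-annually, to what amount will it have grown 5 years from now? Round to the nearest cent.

i = 0.046/2 = 0.023 per half-year; n = 5·2 = 10.
FV = 1,000 × (1 + 0.023)^10 = 1,255.3255

£1,255.33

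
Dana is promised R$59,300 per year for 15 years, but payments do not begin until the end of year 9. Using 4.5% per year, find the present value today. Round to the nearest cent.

R$447,827.01

Value one period before first payment (t=8): 59300 × [1 − (1+0.045)^(−15)] / 0.045 = 59300 × 10.739546 = 636,855.0616
PV₀ = 636,855.0616 / (1+0.045)^8 = 636,855.0616 / 1.422101 = 447,827.0073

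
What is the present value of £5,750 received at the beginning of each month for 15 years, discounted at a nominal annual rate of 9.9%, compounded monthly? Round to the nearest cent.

£542,579.41

Periodic rate i = 0.099/12 = 0.00825; n = 15 × 12 = 180 periods.
Annuity factor a(180|0.00825) × (1+i) = 94.361636; PV = 5750 × 94.361636 = 542,579.4092
(Beginning-of-period payments → annuity-due factor ×(1+i).)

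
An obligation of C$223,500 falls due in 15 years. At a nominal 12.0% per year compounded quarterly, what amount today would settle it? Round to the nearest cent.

C$37,935.35

Periodic rate i = 0.12/4 = 0.03; n = 15 × 4 = 60 periods.
PV = 223,500 / (1 + 0.03)^60 = 223,500 / 5.891603 = 37,935.3456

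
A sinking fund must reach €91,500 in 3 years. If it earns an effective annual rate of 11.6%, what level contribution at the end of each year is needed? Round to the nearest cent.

FV-annuity factor = 3.361456; PMT = 91500 / 3.361456 = 27,220.3474

€27,220.35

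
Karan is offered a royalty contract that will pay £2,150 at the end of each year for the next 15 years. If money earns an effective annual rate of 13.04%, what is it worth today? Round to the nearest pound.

PV = PMT · [1 − (1+i)^(−n)] / i = 2150 · 6.449048 = 13,865.4526

£13,865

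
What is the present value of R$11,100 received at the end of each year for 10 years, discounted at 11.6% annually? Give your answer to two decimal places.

PV = PMT · [1 − (1+i)^(−n)] / i = 11100 · 5.743953 = 63,757.8814

R$63,757.88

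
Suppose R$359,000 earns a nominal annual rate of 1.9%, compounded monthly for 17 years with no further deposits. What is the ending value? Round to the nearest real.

i = 0.019/12 = 0.00158333 per month; n = 17·12 = 204.
359,000 × (1+0.00158333)^204 = 359,000 × 1.380913 = 495,747.6117

R$495,748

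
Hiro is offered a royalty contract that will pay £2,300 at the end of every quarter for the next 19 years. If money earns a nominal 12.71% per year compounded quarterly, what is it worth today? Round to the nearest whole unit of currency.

£65,667

Periodic rate i = 0.1271/4 = 0.031775; n = 19 × 4 = 76 periods.
PV = 2300 × [1 − (1+0.031775)^(−76)] / 0.031775 = 2300 × 28.550801 = 65,666.8433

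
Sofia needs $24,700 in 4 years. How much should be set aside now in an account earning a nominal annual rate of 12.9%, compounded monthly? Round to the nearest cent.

Periodic rate i = 0.129/12 = 0.01075; n = 4 × 12 = 48 periods.
Discount factor = (1+0.01075)^(−48) = 0.598549; PV = 24,700 × 0.598549 = 14,784.1702

$14,784.17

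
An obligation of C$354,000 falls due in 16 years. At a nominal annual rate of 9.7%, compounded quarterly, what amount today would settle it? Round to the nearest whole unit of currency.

C$76,387

With 4 periods per year: i = 0.02425, n = 64.
PV = 354,000 / (1 + 0.02425)^64 = 354,000 / 4.634280 = 76,387.2744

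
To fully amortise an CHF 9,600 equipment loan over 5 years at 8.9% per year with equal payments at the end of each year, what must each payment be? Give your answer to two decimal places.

PMT = 9600 / ( [1 − (1+0.089)^(−5)] / 0.089 ) = 9600 / 3.899765 = 2,461.6870

CHF 2,461.69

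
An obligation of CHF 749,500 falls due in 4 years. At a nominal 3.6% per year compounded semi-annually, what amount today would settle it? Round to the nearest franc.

i = 0.036/2 = 0.018 per half-year; n = 4·2 = 8.
PV = FV·(1+i)^(−n) = 749,500 × 0.866997 = 649,814.5227

CHF 649,815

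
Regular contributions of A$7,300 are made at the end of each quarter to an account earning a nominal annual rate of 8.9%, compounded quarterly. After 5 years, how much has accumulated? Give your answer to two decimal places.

i = 0.089/4 = 0.02225 per quarter; n = 5·4 = 20.
FV = 7300 × [(1+0.02225)^20 − 1] / 0.02225 = 7300 × 24.849261 = 181,399.6021

A$181,399.60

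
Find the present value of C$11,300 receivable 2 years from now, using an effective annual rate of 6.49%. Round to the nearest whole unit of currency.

C$9,965

PV = FV·(1+i)^(−n) = 11,300 × 0.881825 = 9,964.6211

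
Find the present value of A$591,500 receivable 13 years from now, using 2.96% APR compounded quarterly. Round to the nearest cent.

A$403,137.81

Periodic rate i = 0.0296/4 = 0.0074; n = 13 × 4 = 52 periods.
PV = 591,500 / (1 + 0.0074)^52 = 591,500 / 1.467240 = 403,137.8078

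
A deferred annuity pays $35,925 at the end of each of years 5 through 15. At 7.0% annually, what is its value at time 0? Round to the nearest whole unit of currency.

Value one period before first payment (t=4): 35925 × [1 − (1+0.07)^(−11)] / 0.07 = 35925 × 7.498674 = 269,389.8756
PV₀ = 269,389.8756 / (1+0.07)^4 = 269,389.8756 / 1.310796 = 205,516.2462

$205,516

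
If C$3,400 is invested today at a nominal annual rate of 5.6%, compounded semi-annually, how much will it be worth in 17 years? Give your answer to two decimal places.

i = 0.056/2 = 0.028 per half-year; n = 17·2 = 34.
FV = 3,400 × (1 + 0.028)^34 = 8,694.5041

C$8,694.50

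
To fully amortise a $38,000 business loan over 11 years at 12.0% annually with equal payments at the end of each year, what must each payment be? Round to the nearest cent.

$6,399.79

PMT = 38000 / ( [1 − (1+0.12)^(−11)] / 0.12 ) = 38000 / 5.937699 = 6,399.7854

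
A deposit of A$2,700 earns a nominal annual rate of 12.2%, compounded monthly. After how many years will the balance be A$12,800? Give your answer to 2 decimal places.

Periodic rate i = 0.122/12 = 0.0101667.
n = ln(12800/2700) / ln(1+0.0101667) = ln(4.74074) / 0.010115 = 153.8450 months
= 153.8450/12 years

12.82 years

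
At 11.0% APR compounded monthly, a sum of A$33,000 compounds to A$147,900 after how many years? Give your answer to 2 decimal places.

13.70 years

Periodic rate i = 0.11/12 = 0.00916667.
n = ln(147900/33000) / ln(1+0.00916667) = ln(4.48182) / 0.009125 = 164.3884 months
= 164.3884/12 years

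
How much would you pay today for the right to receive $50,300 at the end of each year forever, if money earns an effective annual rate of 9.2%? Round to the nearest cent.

PV = PMT / i = 50300 / 0.092 = 546,739.1304

$546,739.13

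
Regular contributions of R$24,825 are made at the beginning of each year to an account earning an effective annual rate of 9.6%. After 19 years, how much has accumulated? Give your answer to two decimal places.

FV = PMT · [(1+i)^n − 1] / i × (1+i) = 24825 · 53.737148 = 1,334,024.7058
(annuity-due: payments at period start, so ×(1+i).)

R$1,334,024.71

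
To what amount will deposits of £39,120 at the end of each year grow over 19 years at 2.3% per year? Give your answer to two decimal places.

£919,171.21

Accumulation factor s(19|0.023) = 23.496197; FV = 39120 × 23.496197 = 919,171.2125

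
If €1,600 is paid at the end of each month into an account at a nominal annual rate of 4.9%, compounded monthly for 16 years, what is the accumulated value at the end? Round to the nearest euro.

With 12 periods per year: i = 0.00408333, n = 192.
FV = PMT · [(1+i)^n − 1] / i = 1600 · 290.625827 = 465,001.3236

€465,001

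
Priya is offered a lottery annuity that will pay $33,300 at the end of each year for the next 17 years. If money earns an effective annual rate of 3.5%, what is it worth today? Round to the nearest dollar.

$421,289

PV = 33300 × [1 − (1+0.035)^(−17)] / 0.035 = 33300 × 12.651321 = 421,288.9756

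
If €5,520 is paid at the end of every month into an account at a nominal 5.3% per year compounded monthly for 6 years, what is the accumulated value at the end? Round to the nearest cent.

Periodic rate i = 0.053/12 = 0.00441667; n = 6 × 12 = 72 periods.
FV = PMT · [(1+i)^n − 1] / i = 5520 · 84.546628 = 466,697.3880

€466,697.39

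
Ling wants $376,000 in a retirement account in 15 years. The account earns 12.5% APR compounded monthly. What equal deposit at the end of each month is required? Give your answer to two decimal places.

$717.62

With 12 periods per year: i = 0.0104167, n = 180.
FV-annuity factor = 523.956837; PMT = 376000 / 523.956837 = 717.6164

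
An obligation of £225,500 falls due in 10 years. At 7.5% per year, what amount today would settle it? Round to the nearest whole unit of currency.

PV = FV·(1+i)^(−n) = 225,500 × 0.485194 = 109,411.2308

£109,411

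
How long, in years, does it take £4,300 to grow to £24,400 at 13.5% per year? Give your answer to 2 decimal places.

13.71 years

(1+i)^n = 24400/4300 = 5.67442, so n = ln 5.67442 / ln 1.135 = 13.7087 years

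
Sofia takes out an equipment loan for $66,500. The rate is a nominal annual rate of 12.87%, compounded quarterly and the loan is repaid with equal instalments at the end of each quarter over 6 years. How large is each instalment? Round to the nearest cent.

$4,019.22

With 4 periods per year: i = 0.032175, n = 24.
PMT = 66500 / ( [1 − (1+0.032175)^(−24)] / 0.032175 ) = 66500 / 16.545488 = 4,019.2226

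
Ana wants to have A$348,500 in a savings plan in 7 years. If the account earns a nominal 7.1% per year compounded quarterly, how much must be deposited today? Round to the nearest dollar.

With 4 periods per year: i = 0.01775, n = 28.
PV = FV·(1+i)^(−n) = 348,500 × 0.611011 = 212,937.2657

A$212,937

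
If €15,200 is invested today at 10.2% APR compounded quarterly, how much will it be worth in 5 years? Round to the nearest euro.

€25,151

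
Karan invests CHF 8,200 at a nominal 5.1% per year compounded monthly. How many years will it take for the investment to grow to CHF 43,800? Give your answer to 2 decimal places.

32.92 years

Periodic rate i = 0.051/12 = 0.00425.
(1+i)^n = 43800/8200 = 5.34146, so n = ln 5.34146 / ln 1.00425 = 395.0724 months
= 395.0724/12 years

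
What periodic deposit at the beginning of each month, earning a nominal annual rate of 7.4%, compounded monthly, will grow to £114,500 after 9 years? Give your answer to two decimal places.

i = 0.074/12 = 0.00616667 per month; n = 9·12 = 108.
FV-annuity factor × (1+i) = 153.773714; PMT = 114500 / 153.773714 = 744.6006

£744.60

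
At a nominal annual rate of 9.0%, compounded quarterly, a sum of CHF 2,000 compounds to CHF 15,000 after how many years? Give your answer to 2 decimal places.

22.64 years

Periodic rate i = 0.09/4 = 0.0225.
n = ln(15000/2000) / ln(1+0.0225) = ln(7.50000) / 0.022251 = 90.5550 quarters
= 90.5550/4 years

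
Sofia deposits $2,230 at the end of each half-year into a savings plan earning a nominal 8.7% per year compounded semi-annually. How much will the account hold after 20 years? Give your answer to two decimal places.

With 2 periods per year: i = 0.0435, n = 40.
FV = 2230 × [(1+0.0435)^40 − 1] / 0.0435 = 2230 × 103.254951 = 230,258.5416

$230,258.54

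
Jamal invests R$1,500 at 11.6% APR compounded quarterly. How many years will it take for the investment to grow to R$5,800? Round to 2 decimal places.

11.83 years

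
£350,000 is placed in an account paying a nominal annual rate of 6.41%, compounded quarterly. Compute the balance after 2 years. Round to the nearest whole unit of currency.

£397,469

Periodic rate i = 0.0641/4 = 0.016025; n = 2 × 4 = 8 periods.
FV = PV·(1+i)^n = 350,000 × 1.135626 = 397,468.9412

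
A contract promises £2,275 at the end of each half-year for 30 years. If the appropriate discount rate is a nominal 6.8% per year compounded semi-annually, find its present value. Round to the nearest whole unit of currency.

i = 0.068/2 = 0.034 per half-year; n = 30·2 = 60.
PV = PMT · [1 − (1+i)^(−n)] / i = 2275 · 25.455469 = 57,911.1917

£57,911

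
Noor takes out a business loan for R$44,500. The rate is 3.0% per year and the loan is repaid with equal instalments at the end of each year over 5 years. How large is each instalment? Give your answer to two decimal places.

PMT = 44500 / ( [1 − (1+0.03)^(−5)] / 0.03 ) = 44500 / 4.579707 = 9,716.7784

R$9,716.78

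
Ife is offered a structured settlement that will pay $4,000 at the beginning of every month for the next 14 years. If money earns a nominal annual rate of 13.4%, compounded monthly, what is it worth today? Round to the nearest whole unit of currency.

i = 0.134/12 = 0.0111667 per month; n = 14·12 = 168.
PV = 4000 × [1 − (1+0.0111667)^(−168)] / 0.0111667 × (1+i) = 4000 × 76.534495 = 306,137.9816
(annuity-due: payments at period start, so ×(1+i).)

$306,138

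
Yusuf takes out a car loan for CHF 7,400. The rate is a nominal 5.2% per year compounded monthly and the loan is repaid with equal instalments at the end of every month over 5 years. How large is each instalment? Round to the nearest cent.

Periodic rate i = 0.052/12 = 0.00433333; n = 5 × 12 = 60 periods.
PMT = 7400 / ( [1 − (1+0.00433333)^(−60)] / 0.00433333 ) = 7400 / 52.734273 = 140.3262

CHF 140.33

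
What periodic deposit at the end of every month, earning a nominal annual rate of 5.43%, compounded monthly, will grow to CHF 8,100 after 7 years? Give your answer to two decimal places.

i = 0.0543/12 = 0.004525 per month; n = 7·12 = 84.
PMT = 8100 / ( [(1+0.004525)^84 − 1] / 0.004525 ) = 8100 / 101.917677 = 79.4759

CHF 79.48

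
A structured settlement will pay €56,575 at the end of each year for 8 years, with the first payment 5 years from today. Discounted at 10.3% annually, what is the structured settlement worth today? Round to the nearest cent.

PV at t=4 (ordinary 8-year annuity): 56575 × a(8|0.103) = 56575 × 5.277157 = 298,555.1588
Discount back 4 years: 298,555.1588 × (1+0.103)^(−4) = 298,555.1588 × 0.675613 = 201,707.7245

€201,707.72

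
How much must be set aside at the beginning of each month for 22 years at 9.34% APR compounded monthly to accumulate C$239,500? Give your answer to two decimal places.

Periodic rate i = 0.0934/12 = 0.00778333; n = 22 × 12 = 264 periods.
PMT = 239500 / ( [(1+0.00778333)^264 − 1] / 0.00778333 × (1+i) ) = 239500 / 873.136920 = 274.2983

C$274.30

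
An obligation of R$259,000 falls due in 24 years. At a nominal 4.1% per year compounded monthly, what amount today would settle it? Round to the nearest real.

R$96,980

Periodic rate i = 0.041/12 = 0.00341667; n = 24 × 12 = 288 periods.
PV = 259,000 / (1 + 0.00341667)^288 = 259,000 / 2.670652 = 96,980.0457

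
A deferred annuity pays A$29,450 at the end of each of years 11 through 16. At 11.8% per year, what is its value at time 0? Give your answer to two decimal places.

A$39,913.70

Value one period before first payment (t=10): 29450 × [1 − (1+0.118)^(−6)] / 0.118 = 29450 × 4.134802 = 121,769.9099
Discount back 10 years: 121,769.9099 × (1+0.118)^(−10) = 121,769.9099 × 0.327780 = 39,913.6964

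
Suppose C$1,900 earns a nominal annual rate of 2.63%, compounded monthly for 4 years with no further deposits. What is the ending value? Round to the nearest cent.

With 12 periods per year: i = 0.00219167, n = 48.
FV = PV·(1+i)^n = 1,900 × 1.110805 = 2,110.5293

C$2,110.53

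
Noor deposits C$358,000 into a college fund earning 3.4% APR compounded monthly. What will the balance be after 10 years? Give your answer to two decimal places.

C$502,729.49

With 12 periods per year: i = 0.00283333, n = 120.
358,000 × (1+0.00283333)^120 = 358,000 × 1.404272 = 502,729.4877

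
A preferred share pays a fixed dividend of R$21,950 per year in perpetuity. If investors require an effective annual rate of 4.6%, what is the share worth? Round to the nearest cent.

R$477,173.91

PV = C/r = 21950/0.046 = 477,173.9130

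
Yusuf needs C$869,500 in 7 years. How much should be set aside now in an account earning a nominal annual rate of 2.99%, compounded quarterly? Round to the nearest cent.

C$705,845.74

i = 0.0299/4 = 0.007475 per quarter; n = 7·4 = 28.
PV = FV·(1+i)^(−n) = 869,500 × 0.811783 = 705,845.7407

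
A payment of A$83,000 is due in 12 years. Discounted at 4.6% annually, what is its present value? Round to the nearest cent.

A$48,383.57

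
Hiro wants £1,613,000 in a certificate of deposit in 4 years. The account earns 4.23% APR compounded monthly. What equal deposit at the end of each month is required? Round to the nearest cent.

With 12 periods per year: i = 0.003525, n = 48.
FV-annuity factor = 52.199907; PMT = 1.613e+06 / 52.199907 = 30,900.4379

£30,900.44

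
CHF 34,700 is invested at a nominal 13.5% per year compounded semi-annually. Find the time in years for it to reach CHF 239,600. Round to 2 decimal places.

14.79 years

Periodic rate i = 0.135/2 = 0.0675.
n = ln(239600/34700) / ln(1+0.0675) = ln(6.90490) / 0.065319 = 29.5812 half-years
= 29.5812/2 years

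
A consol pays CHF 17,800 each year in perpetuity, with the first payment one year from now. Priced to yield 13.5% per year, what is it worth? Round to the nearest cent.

CHF 131,851.85

PV = C/r = 17800/0.135 = 131,851.8519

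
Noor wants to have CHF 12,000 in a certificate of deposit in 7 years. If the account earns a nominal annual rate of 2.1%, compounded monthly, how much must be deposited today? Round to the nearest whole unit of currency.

Periodic rate i = 0.021/12 = 0.00175; n = 7 × 12 = 84 periods.
PV = 12,000 / (1 + 0.00175)^84 = 12,000 / 1.158205 = 10,360.8588

CHF 10,361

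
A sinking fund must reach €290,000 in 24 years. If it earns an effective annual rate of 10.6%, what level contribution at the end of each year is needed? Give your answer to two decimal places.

PMT = 290000 / ( [(1+0.106)^24 − 1] / 0.106 ) = 290000 / 96.446830 = 3,006.8381

€3,006.84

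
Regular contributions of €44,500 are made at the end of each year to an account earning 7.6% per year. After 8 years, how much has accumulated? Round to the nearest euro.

€466,544

FV = PMT · [(1+i)^n − 1] / i = 44500 · 10.484125 = 466,543.5693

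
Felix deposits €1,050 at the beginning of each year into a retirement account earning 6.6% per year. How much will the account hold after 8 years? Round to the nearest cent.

FV = 1050 × [(1+0.066)^8 − 1] / 0.066 × (1+i) = 1050 × 10.780628 = 11,319.6589
(annuity-due: payments at period start, so ×(1+i).)

€11,319.66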